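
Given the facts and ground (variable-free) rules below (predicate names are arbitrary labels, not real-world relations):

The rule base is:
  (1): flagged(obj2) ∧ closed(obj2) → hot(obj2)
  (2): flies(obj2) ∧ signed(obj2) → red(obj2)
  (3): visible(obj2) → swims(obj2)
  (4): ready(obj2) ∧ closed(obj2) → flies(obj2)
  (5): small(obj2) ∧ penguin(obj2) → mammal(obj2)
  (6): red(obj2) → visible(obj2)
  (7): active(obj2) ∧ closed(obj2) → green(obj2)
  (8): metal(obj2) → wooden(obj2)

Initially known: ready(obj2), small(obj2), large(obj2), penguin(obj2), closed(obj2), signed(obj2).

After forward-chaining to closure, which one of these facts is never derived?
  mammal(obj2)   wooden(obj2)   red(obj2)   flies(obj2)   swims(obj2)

Round 1: (4) [ready(obj2) ∧ closed(obj2) → flies(obj2)]; (5) [small(obj2) ∧ penguin(obj2) → mammal(obj2)]. New: flies(obj2), mammal(obj2).
Round 2: (2) [flies(obj2) ∧ signed(obj2) → red(obj2)]. New: red(obj2).
Round 3: (6) [red(obj2) → visible(obj2)]. New: visible(obj2).
Round 4: (3) [visible(obj2) → swims(obj2)]. New: swims(obj2).
Derived: red(obj2) (round 2), swims(obj2) (round 4), mammal(obj2) (round 1), flies(obj2) (round 1). wooden(obj2) never appears in any round.

wooden(obj2)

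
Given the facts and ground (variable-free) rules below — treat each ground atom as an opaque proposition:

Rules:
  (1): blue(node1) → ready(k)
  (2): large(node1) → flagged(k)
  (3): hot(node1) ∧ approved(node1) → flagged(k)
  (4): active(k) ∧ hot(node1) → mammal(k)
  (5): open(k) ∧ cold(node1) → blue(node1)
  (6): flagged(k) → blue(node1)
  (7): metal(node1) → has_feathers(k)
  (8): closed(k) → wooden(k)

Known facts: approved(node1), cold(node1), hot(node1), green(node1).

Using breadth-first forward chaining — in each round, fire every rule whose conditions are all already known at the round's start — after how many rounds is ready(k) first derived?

3

Round 1: (3) [hot(node1) ∧ approved(node1) → flagged(k)]. Adds flagged(k).
Round 2: (6) [flagged(k) → blue(node1)]. Adds blue(node1).
Round 3: (1) [blue(node1) → ready(k)]. Adds ready(k).
ready(k) first appears in round 3.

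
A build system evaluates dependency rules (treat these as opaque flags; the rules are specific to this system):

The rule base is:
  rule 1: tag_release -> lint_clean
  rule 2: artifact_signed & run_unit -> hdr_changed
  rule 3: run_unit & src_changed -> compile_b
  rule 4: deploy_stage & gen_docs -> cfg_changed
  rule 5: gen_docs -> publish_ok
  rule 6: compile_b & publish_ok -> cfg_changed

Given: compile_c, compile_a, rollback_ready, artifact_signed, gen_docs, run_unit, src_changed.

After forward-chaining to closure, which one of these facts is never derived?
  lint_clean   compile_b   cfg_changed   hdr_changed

Round 1: rule 2 [artifact_signed & run_unit -> hdr_changed]; rule 3 [run_unit & src_changed -> compile_b]; rule 5 [gen_docs -> publish_ok]. New: hdr_changed, compile_b, publish_ok.
Round 2: rule 6 [compile_b & publish_ok -> cfg_changed]. New: cfg_changed.
Derived: hdr_changed (round 1), cfg_changed (round 2), compile_b (round 1). lint_clean never appears in any round.

lint_clean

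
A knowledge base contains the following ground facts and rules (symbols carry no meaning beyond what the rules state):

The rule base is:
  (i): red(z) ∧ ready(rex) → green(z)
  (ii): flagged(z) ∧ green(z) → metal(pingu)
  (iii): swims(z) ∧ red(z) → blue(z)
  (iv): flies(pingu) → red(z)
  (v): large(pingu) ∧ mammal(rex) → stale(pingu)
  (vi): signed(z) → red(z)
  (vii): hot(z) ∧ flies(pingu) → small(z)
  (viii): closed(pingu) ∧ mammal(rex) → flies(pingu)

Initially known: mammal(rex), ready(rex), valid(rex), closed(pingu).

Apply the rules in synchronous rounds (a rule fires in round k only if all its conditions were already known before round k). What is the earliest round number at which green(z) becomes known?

[1] (viii) [closed(pingu) ∧ mammal(rex) → flies(pingu)]. ⇒ new: flies(pingu).
[2] (iv) [flies(pingu) → red(z)]. ⇒ new: red(z).
[3] (i) [red(z) ∧ ready(rex) → green(z)]. ⇒ new: green(z).
green(z) first appears in round 3.

3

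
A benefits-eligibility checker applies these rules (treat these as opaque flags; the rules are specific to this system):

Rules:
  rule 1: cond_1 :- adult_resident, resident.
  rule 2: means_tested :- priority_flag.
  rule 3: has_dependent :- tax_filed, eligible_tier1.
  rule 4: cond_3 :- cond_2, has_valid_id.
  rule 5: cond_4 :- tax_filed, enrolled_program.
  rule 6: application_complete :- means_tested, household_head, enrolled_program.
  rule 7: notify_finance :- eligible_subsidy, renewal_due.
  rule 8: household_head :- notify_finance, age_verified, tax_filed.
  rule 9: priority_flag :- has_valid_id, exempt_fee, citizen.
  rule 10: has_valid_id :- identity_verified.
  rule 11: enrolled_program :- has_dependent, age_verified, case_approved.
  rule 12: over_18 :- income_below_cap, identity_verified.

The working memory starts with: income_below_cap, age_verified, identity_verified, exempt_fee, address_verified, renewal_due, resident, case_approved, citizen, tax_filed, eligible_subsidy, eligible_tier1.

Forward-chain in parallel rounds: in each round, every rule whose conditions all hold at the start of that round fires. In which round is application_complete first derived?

Round 1: rule 3 [has_dependent :- tax_filed, eligible_tier1.]; rule 7 [notify_finance :- eligible_subsidy, renewal_due.]; rule 10 [has_valid_id :- identity_verified.]; rule 12 [over_18 :- income_below_cap, identity_verified.]. New: has_dependent, notify_finance, has_valid_id, over_18.
Round 2: rule 8 [household_head :- notify_finance, age_verified, tax_filed.]; rule 9 [priority_flag :- has_valid_id, exempt_fee, citizen.]; rule 11 [enrolled_program :- has_dependent, age_verified, case_approved.]. New: household_head, priority_flag, enrolled_program.
Round 3: rule 2 [means_tested :- priority_flag.]; rule 5 [cond_4 :- tax_filed, enrolled_program.]. New: means_tested, cond_4.
Round 4: rule 6 [application_complete :- means_tested, household_head, enrolled_program.]. New: application_complete.
application_complete first appears in round 4.

4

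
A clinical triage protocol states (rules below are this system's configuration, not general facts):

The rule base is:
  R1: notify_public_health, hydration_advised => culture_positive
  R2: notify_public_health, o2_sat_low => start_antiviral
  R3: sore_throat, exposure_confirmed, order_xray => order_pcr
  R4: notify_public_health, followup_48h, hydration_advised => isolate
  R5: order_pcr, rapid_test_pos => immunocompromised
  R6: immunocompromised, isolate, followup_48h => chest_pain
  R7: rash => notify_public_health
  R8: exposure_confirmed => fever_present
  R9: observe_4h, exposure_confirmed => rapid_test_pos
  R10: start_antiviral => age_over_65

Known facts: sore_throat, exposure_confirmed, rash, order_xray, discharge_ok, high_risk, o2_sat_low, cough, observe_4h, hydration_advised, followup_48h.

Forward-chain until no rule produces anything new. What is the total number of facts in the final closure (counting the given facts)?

Round 1: R3 [sore_throat, exposure_confirmed, order_xray => order_pcr]; R7 [rash => notify_public_health]; R8 [exposure_confirmed => fever_present]; R9 [observe_4h, exposure_confirmed => rapid_test_pos]. Adds order_pcr, notify_public_health, fever_present, rapid_test_pos.
Round 2: R1 [notify_public_health, hydration_advised => culture_positive]; R2 [notify_public_health, o2_sat_low => start_antiviral]; R4 [notify_public_health, followup_48h, hydration_advised => isolate]; R5 [order_pcr, rapid_test_pos => immunocompromised]. Adds culture_positive, start_antiviral, isolate, immunocompromised.
Round 3: R6 [immunocompromised, isolate, followup_48h => chest_pain]; R10 [start_antiviral => age_over_65]. Adds chest_pain, age_over_65.
Closure: {age_over_65, chest_pain, cough, culture_positive, discharge_ok, exposure_confirmed, fever_present, followup_48h, high_risk, hydration_advised, immunocompromised, isolate, notify_public_health, o2_sat_low, observe_4h, order_pcr, order_xray, rapid_test_pos, rash, sore_throat, start_antiviral} — 21 facts.

21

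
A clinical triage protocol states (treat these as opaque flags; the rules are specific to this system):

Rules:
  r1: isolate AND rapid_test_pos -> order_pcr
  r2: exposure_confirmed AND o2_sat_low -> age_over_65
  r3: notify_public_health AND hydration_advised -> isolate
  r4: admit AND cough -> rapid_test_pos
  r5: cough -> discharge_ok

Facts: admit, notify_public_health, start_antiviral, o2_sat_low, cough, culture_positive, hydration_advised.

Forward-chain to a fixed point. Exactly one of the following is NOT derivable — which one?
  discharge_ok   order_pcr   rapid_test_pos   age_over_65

age_over_65

Round 1: r3 [notify_public_health AND hydration_advised -> isolate]; r4 [admit AND cough -> rapid_test_pos]; r5 [cough -> discharge_ok]. New: isolate, rapid_test_pos, discharge_ok.
Round 2: r1 [isolate AND rapid_test_pos -> order_pcr]. New: order_pcr.
Derived: order_pcr (round 2), rapid_test_pos (round 1), discharge_ok (round 1). age_over_65 never appears in any round.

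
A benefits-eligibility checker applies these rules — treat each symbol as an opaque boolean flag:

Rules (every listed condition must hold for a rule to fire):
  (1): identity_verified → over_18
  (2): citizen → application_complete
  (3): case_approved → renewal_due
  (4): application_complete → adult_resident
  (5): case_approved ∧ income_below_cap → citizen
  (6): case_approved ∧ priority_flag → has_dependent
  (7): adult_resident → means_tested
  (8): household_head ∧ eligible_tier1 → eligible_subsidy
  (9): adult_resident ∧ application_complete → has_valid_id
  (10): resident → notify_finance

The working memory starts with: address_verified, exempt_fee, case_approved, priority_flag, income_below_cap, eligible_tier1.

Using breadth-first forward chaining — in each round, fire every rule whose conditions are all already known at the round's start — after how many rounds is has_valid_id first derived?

4

[1] (3) [case_approved → renewal_due]; (5) [case_approved ∧ income_below_cap → citizen]; (6) [case_approved ∧ priority_flag → has_dependent]. ⇒ new: renewal_due, citizen, has_dependent.
[2] (2) [citizen → application_complete]. ⇒ new: application_complete.
[3] (4) [application_complete → adult_resident]. ⇒ new: adult_resident.
[4] (7) [adult_resident → means_tested]; (9) [adult_resident ∧ application_complete → has_valid_id]. ⇒ new: means_tested, has_valid_id.
has_valid_id first appears in round 4.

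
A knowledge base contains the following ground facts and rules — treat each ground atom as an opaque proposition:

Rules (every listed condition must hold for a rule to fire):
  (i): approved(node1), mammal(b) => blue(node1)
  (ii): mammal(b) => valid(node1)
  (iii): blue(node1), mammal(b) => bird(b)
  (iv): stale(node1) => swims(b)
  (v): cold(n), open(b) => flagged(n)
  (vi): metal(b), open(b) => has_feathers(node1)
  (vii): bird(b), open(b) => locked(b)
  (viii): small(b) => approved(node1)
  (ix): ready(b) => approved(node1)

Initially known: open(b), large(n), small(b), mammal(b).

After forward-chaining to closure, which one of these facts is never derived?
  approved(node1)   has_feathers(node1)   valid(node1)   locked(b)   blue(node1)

Round 1 — (ii), (viii), derive valid(node1), approved(node1).
Round 2 — (i), derive blue(node1).
Round 3 — (iii), derive bird(b).
Round 4 — (vii), derive locked(b).
Derived: valid(node1) (round 1), approved(node1) (round 1), locked(b) (round 4), blue(node1) (round 2). has_feathers(node1) never appears in any round.

has_feathers(node1)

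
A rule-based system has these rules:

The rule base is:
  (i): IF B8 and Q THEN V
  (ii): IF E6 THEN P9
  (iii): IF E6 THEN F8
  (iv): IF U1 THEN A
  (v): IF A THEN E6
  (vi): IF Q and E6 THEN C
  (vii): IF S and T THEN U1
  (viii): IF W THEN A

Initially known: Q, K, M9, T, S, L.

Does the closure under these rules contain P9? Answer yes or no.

Round 1: (vii) [IF S and T THEN U1]. New: U1.
Round 2: (iv) [IF U1 THEN A]. New: A.
Round 3: (v) [IF A THEN E6]. New: E6.
Round 4: (ii) [IF E6 THEN P9]; (iii) [IF E6 THEN F8]; (vi) [IF Q and E6 THEN C]. New: P9, F8, C.
P9 appears in round 4, so it is derivable.

yes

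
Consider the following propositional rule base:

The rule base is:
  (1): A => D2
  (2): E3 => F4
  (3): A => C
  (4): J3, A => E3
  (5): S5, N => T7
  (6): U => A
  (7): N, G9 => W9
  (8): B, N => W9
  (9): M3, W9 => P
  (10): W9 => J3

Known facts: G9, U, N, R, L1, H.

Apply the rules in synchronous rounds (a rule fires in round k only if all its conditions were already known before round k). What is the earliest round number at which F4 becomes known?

4

Round 1: (6) [U => A]; (7) [N, G9 => W9]. New: A, W9.
Round 2: (1) [A => D2]; (3) [A => C]; (10) [W9 => J3]. New: D2, C, J3.
Round 3: (4) [J3, A => E3]. New: E3.
Round 4: (2) [E3 => F4]. New: F4.
F4 first appears in round 4.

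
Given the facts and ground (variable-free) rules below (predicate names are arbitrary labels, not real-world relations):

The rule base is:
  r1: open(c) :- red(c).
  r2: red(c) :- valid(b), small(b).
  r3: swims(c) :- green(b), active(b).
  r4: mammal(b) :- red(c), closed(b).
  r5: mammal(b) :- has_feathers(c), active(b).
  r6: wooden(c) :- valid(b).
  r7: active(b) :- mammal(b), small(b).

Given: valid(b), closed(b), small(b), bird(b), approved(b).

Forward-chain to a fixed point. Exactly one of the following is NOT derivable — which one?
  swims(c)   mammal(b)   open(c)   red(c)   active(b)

swims(c)

Round 1: r2 [red(c) :- valid(b), small(b).]; r6 [wooden(c) :- valid(b).]. Adds red(c), wooden(c).
Round 2: r1 [open(c) :- red(c).]; r4 [mammal(b) :- red(c), closed(b).]. Adds open(c), mammal(b).
Round 3: r7 [active(b) :- mammal(b), small(b).]. Adds active(b).
Derived: red(c) (round 1), mammal(b) (round 2), active(b) (round 3), open(c) (round 2). swims(c) never appears in any round.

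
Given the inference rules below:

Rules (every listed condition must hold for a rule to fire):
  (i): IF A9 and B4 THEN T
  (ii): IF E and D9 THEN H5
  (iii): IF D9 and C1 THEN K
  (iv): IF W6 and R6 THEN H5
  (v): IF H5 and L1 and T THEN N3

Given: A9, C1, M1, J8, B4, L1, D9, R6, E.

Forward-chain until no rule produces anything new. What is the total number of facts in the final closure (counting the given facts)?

Round 1 — (i), (ii), (iii), derive T, H5, K.
Round 2 — (v), derive N3.
Closure: {A9, B4, C1, D9, E, H5, J8, K, L1, M1, N3, R6, T} — 13 facts.

13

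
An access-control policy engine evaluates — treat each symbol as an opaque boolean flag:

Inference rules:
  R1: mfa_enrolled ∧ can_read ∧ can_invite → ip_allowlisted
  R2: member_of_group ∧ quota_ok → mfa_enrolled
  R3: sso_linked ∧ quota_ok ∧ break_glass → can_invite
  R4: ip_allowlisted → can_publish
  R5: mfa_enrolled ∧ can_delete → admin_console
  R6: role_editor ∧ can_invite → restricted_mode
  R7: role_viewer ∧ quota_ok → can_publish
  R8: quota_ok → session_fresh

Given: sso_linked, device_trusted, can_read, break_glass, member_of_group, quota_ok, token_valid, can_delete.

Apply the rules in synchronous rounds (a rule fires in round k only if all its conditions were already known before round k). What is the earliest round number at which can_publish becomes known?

[1] R2 [member_of_group ∧ quota_ok → mfa_enrolled]; R3 [sso_linked ∧ quota_ok ∧ break_glass → can_invite]; R8 [quota_ok → session_fresh]. ⇒ new: mfa_enrolled, can_invite, session_fresh.
[2] R1 [mfa_enrolled ∧ can_read ∧ can_invite → ip_allowlisted]; R5 [mfa_enrolled ∧ can_delete → admin_console]. ⇒ new: ip_allowlisted, admin_console.
[3] R4 [ip_allowlisted → can_publish]. ⇒ new: can_publish.
can_publish first appears in round 3.

3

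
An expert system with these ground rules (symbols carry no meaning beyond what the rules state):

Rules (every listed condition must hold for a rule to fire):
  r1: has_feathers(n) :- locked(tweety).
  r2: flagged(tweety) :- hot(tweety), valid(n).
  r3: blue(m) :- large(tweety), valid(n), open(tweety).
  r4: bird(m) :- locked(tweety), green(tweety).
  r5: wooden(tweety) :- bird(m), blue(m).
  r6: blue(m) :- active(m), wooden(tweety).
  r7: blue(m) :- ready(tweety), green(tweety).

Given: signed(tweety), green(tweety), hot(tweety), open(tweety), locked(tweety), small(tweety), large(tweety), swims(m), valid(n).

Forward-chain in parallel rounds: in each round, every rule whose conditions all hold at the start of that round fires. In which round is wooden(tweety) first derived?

2

[1] r1 [has_feathers(n) :- locked(tweety).]; r2 [flagged(tweety) :- hot(tweety), valid(n).]; r3 [blue(m) :- large(tweety), valid(n), open(tweety).]; r4 [bird(m) :- locked(tweety), green(tweety).]. ⇒ new: has_feathers(n), flagged(tweety), blue(m), bird(m).
[2] r5 [wooden(tweety) :- bird(m), blue(m).]. ⇒ new: wooden(tweety).
wooden(tweety) first appears in round 2.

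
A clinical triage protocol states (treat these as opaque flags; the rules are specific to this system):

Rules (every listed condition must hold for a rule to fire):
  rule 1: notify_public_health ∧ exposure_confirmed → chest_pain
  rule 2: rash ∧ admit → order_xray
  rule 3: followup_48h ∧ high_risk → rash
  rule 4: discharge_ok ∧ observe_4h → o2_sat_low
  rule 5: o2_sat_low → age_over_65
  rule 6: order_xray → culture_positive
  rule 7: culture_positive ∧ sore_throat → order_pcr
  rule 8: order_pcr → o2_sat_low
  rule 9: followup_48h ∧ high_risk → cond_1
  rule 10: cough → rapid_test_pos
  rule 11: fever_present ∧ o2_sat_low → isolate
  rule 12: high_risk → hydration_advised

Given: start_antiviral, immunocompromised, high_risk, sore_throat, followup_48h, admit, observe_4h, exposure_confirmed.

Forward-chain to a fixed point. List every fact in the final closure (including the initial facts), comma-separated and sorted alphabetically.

admit, age_over_65, cond_1, culture_positive, exposure_confirmed, followup_48h, high_risk, hydration_advised, immunocompromised, o2_sat_low, observe_4h, order_pcr, order_xray, rash, sore_throat, start_antiviral

Round 1: rule 3 [followup_48h ∧ high_risk → rash]; rule 9 [followup_48h ∧ high_risk → cond_1]; rule 12 [high_risk → hydration_advised]. New: rash, cond_1, hydration_advised.
Round 2: rule 2 [rash ∧ admit → order_xray]. New: order_xray.
Round 3: rule 6 [order_xray → culture_positive]. New: culture_positive.
Round 4: rule 7 [culture_positive ∧ sore_throat → order_pcr]. New: order_pcr.
Round 5: rule 8 [order_pcr → o2_sat_low]. New: o2_sat_low.
Round 6: rule 5 [o2_sat_low → age_over_65]. New: age_over_65.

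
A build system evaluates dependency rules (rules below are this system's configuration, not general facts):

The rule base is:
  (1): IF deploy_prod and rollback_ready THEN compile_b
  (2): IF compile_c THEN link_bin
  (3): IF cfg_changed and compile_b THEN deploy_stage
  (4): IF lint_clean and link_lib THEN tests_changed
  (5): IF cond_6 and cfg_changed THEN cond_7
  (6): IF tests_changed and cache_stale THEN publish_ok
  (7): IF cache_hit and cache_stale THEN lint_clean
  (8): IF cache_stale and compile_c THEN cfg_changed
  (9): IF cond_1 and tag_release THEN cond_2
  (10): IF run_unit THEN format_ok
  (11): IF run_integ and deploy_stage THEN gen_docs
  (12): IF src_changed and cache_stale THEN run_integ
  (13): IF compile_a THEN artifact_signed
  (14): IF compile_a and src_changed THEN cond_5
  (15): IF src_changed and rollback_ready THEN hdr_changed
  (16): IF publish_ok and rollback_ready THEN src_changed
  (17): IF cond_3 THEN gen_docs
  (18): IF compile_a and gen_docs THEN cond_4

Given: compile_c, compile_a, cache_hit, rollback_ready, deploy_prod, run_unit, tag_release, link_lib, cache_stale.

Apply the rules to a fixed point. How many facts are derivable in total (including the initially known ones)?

[1] (1) [IF deploy_prod and rollback_ready THEN compile_b]; (2) [IF compile_c THEN link_bin]; (7) [IF cache_hit and cache_stale THEN lint_clean]; (8) [IF cache_stale and compile_c THEN cfg_changed]; (10) [IF run_unit THEN format_ok]; (13) [IF compile_a THEN artifact_signed]. ⇒ new: compile_b, link_bin, lint_clean, cfg_changed, format_ok, artifact_signed.
[2] (3) [IF cfg_changed and compile_b THEN deploy_stage]; (4) [IF lint_clean and link_lib THEN tests_changed]. ⇒ new: deploy_stage, tests_changed.
[3] (6) [IF tests_changed and cache_stale THEN publish_ok]. ⇒ new: publish_ok.
[4] (16) [IF publish_ok and rollback_ready THEN src_changed]. ⇒ new: src_changed.
[5] (12) [IF src_changed and cache_stale THEN run_integ]; (14) [IF compile_a and src_changed THEN cond_5]; (15) [IF src_changed and rollback_ready THEN hdr_changed]. ⇒ new: run_integ, cond_5, hdr_changed.
[6] (11) [IF run_integ and deploy_stage THEN gen_docs]. ⇒ new: gen_docs.
[7] (18) [IF compile_a and gen_docs THEN cond_4]. ⇒ new: cond_4.
Closure: {artifact_signed, cache_hit, cache_stale, cfg_changed, compile_a, compile_b, compile_c, cond_4, cond_5, deploy_prod, deploy_stage, format_ok, gen_docs, hdr_changed, link_bin, link_lib, lint_clean, publish_ok, rollback_ready, run_integ, run_unit, src_changed, tag_release, tests_changed} — 24 facts.

24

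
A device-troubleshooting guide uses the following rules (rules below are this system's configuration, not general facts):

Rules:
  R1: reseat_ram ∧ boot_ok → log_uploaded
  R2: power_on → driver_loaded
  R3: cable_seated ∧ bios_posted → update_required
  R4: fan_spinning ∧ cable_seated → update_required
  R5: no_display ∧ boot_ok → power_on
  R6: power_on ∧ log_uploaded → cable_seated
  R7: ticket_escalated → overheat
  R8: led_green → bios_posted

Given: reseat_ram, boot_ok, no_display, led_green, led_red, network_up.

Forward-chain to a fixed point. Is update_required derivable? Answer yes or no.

yes

Round 1: R1 [reseat_ram ∧ boot_ok → log_uploaded]; R5 [no_display ∧ boot_ok → power_on]; R8 [led_green → bios_posted]. New: log_uploaded, power_on, bios_posted.
Round 2: R2 [power_on → driver_loaded]; R6 [power_on ∧ log_uploaded → cable_seated]. New: driver_loaded, cable_seated.
Round 3: R3 [cable_seated ∧ bios_posted → update_required]. New: update_required.
update_required appears in round 3, so it is derivable.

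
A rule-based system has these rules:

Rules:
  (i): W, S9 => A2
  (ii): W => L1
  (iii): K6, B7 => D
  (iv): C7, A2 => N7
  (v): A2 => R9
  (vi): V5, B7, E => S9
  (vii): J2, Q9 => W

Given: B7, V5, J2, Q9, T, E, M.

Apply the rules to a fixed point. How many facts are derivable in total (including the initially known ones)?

12

Round 1: (vi) [V5, B7, E => S9]; (vii) [J2, Q9 => W]. New: S9, W.
Round 2: (i) [W, S9 => A2]; (ii) [W => L1]. New: A2, L1.
Round 3: (v) [A2 => R9]. New: R9.
Closure: {A2, B7, E, J2, L1, M, Q9, R9, S9, T, V5, W} — 12 facts.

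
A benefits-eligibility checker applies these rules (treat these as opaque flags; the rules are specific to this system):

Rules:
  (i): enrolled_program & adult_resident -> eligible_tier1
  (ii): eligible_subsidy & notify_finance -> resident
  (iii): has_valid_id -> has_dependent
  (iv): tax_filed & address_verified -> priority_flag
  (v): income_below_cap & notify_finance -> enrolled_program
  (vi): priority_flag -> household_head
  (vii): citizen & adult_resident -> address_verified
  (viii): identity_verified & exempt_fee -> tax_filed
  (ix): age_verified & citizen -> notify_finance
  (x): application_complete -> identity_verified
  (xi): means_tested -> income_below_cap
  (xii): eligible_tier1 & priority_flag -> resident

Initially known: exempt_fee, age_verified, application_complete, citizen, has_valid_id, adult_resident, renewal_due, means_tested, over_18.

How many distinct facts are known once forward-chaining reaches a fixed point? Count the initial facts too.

20

Round 1 — (iii), (vii), (ix), (x), (xi), derive has_dependent, address_verified, notify_finance, identity_verified, income_below_cap.
Round 2 — (v), (viii), derive enrolled_program, tax_filed.
Round 3 — (i), (iv), derive eligible_tier1, priority_flag.
Round 4 — (vi), (xii), derive household_head, resident.
Closure: {address_verified, adult_resident, age_verified, application_complete, citizen, eligible_tier1, enrolled_program, exempt_fee, has_dependent, has_valid_id, household_head, identity_verified, income_below_cap, means_tested, notify_finance, over_18, priority_flag, renewal_due, resident, tax_filed} — 20 facts.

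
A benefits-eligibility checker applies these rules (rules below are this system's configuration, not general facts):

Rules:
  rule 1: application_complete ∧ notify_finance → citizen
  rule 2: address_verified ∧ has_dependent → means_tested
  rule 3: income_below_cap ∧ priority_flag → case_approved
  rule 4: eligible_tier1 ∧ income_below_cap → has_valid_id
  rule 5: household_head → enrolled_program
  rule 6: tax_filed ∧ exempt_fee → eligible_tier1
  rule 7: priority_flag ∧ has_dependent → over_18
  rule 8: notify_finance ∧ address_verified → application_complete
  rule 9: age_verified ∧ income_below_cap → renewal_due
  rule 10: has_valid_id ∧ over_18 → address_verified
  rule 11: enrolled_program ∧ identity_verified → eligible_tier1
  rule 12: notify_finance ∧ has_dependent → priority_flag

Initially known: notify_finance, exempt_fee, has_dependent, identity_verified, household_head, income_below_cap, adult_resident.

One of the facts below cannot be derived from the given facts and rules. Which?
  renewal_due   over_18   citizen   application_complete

renewal_due

Round 1: rule 5 [household_head → enrolled_program]; rule 12 [notify_finance ∧ has_dependent → priority_flag]. New: enrolled_program, priority_flag.
Round 2: rule 3 [income_below_cap ∧ priority_flag → case_approved]; rule 7 [priority_flag ∧ has_dependent → over_18]; rule 11 [enrolled_program ∧ identity_verified → eligible_tier1]. New: case_approved, over_18, eligible_tier1.
Round 3: rule 4 [eligible_tier1 ∧ income_below_cap → has_valid_id]. New: has_valid_id.
Round 4: rule 10 [has_valid_id ∧ over_18 → address_verified]. New: address_verified.
Round 5: rule 2 [address_verified ∧ has_dependent → means_tested]; rule 8 [notify_finance ∧ address_verified → application_complete]. New: means_tested, application_complete.
Round 6: rule 1 [application_complete ∧ notify_finance → citizen]. New: citizen.
Derived: citizen (round 6), over_18 (round 2), application_complete (round 5). renewal_due never appears in any round.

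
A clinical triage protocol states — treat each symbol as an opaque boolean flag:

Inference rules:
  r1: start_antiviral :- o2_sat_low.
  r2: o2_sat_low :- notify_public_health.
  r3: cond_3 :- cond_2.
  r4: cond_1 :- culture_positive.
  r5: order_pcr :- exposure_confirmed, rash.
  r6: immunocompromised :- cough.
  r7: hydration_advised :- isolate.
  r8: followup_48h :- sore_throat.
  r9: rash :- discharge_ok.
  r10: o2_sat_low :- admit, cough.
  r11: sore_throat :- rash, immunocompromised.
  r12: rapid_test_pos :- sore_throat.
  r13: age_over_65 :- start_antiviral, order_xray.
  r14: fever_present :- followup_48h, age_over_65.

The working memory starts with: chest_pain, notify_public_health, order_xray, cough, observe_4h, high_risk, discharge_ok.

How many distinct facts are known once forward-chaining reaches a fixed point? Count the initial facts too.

Round 1: r2 [o2_sat_low :- notify_public_health.]; r6 [immunocompromised :- cough.]; r9 [rash :- discharge_ok.]. New: o2_sat_low, immunocompromised, rash.
Round 2: r1 [start_antiviral :- o2_sat_low.]; r11 [sore_throat :- rash, immunocompromised.]. New: start_antiviral, sore_throat.
Round 3: r8 [followup_48h :- sore_throat.]; r12 [rapid_test_pos :- sore_throat.]; r13 [age_over_65 :- start_antiviral, order_xray.]. New: followup_48h, rapid_test_pos, age_over_65.
Round 4: r14 [fever_present :- followup_48h, age_over_65.]. New: fever_present.
Closure: {age_over_65, chest_pain, cough, discharge_ok, fever_present, followup_48h, high_risk, immunocompromised, notify_public_health, o2_sat_low, observe_4h, order_xray, rapid_test_pos, rash, sore_throat, start_antiviral} — 16 facts.

16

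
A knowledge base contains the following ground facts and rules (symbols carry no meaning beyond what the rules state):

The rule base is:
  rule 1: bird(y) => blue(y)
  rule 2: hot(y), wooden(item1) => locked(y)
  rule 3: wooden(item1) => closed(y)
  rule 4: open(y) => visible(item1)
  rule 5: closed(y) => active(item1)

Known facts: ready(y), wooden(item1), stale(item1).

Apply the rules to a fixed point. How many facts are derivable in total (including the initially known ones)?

5

[1] rule 3 [wooden(item1) => closed(y)]. ⇒ new: closed(y).
[2] rule 5 [closed(y) => active(item1)]. ⇒ new: active(item1).
Closure: {active(item1), closed(y), ready(y), stale(item1), wooden(item1)} — 5 facts.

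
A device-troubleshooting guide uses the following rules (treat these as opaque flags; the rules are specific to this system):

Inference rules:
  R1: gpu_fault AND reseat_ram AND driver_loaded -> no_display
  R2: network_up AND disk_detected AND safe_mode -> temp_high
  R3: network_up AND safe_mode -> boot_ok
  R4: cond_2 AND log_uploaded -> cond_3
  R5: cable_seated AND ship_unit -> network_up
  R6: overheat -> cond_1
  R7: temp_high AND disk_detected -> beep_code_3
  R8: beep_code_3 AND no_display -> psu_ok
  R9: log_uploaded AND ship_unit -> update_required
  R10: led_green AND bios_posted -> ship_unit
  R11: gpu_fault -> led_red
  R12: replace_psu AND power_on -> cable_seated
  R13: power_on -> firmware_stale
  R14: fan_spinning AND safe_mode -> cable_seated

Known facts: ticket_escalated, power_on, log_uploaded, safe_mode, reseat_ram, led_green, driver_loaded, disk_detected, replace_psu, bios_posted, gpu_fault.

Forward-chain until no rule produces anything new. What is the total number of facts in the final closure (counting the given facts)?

22

Round 1: R1 [gpu_fault AND reseat_ram AND driver_loaded -> no_display]; R10 [led_green AND bios_posted -> ship_unit]; R11 [gpu_fault -> led_red]; R12 [replace_psu AND power_on -> cable_seated]; R13 [power_on -> firmware_stale]. Adds no_display, ship_unit, led_red, cable_seated, firmware_stale.
Round 2: R5 [cable_seated AND ship_unit -> network_up]; R9 [log_uploaded AND ship_unit -> update_required]. Adds network_up, update_required.
Round 3: R2 [network_up AND disk_detected AND safe_mode -> temp_high]; R3 [network_up AND safe_mode -> boot_ok]. Adds temp_high, boot_ok.
Round 4: R7 [temp_high AND disk_detected -> beep_code_3]. Adds beep_code_3.
Round 5: R8 [beep_code_3 AND no_display -> psu_ok]. Adds psu_ok.
Closure: {beep_code_3, bios_posted, boot_ok, cable_seated, disk_detected, driver_loaded, firmware_stale, gpu_fault, led_green, led_red, log_uploaded, network_up, no_display, power_on, psu_ok, replace_psu, reseat_ram, safe_mode, ship_unit, temp_high, ticket_escalated, update_required} — 22 facts.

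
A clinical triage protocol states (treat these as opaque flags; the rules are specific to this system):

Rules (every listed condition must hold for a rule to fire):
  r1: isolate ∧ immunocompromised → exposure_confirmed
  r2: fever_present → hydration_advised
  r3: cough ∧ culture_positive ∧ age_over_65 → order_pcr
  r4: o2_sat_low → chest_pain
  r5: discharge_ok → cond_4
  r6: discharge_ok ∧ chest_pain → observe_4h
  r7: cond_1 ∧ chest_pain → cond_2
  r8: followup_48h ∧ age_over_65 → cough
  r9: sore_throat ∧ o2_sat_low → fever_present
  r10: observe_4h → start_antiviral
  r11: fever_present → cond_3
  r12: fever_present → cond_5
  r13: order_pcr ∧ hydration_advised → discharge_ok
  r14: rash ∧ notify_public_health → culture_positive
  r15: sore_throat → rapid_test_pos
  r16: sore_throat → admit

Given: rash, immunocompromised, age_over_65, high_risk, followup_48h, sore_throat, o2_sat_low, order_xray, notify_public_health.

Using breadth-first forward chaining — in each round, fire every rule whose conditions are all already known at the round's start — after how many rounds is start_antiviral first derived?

5

[1] r4 [o2_sat_low → chest_pain]; r8 [followup_48h ∧ age_over_65 → cough]; r9 [sore_throat ∧ o2_sat_low → fever_present]; r14 [rash ∧ notify_public_health → culture_positive]; r15 [sore_throat → rapid_test_pos]; r16 [sore_throat → admit]. ⇒ new: chest_pain, cough, fever_present, culture_positive, rapid_test_pos, admit.
[2] r2 [fever_present → hydration_advised]; r3 [cough ∧ culture_positive ∧ age_over_65 → order_pcr]; r11 [fever_present → cond_3]; r12 [fever_present → cond_5]. ⇒ new: hydration_advised, order_pcr, cond_3, cond_5.
[3] r13 [order_pcr ∧ hydration_advised → discharge_ok]. ⇒ new: discharge_ok.
[4] r5 [discharge_ok → cond_4]; r6 [discharge_ok ∧ chest_pain → observe_4h]. ⇒ new: cond_4, observe_4h.
[5] r10 [observe_4h → start_antiviral]. ⇒ new: start_antiviral.
start_antiviral first appears in round 5.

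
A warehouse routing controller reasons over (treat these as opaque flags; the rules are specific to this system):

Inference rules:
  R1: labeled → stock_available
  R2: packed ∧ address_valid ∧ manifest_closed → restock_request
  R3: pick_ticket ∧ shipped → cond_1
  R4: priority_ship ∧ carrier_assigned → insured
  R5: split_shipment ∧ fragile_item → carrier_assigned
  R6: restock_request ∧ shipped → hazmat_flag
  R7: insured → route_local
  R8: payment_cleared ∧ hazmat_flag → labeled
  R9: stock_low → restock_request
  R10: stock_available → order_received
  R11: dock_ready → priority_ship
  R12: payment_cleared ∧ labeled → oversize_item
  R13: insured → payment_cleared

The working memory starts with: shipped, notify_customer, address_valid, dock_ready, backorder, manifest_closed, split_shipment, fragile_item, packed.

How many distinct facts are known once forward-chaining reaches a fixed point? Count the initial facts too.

Round 1 — R2, R5, R11, derive restock_request, carrier_assigned, priority_ship.
Round 2 — R4, R6, derive insured, hazmat_flag.
Round 3 — R7, R13, derive route_local, payment_cleared.
Round 4 — R8, derive labeled.
Round 5 — R1, R12, derive stock_available, oversize_item.
Round 6 — R10, derive order_received.
Closure: {address_valid, backorder, carrier_assigned, dock_ready, fragile_item, hazmat_flag, insured, labeled, manifest_closed, notify_customer, order_received, oversize_item, packed, payment_cleared, priority_ship, restock_request, route_local, shipped, split_shipment, stock_available} — 20 facts.

20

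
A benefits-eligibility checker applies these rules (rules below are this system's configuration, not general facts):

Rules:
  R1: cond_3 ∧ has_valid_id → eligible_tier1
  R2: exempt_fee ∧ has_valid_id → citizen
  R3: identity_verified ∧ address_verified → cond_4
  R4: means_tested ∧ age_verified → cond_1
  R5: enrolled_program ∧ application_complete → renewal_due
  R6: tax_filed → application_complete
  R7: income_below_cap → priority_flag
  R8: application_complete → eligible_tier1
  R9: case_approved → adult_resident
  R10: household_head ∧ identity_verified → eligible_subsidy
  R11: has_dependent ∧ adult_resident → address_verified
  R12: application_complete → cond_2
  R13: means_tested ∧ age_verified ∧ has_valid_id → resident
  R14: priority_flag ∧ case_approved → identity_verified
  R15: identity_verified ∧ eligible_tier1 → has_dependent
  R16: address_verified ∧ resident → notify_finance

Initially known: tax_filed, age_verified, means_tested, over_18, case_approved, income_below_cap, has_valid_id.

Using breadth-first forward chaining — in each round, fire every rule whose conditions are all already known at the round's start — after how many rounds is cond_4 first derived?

5

Round 1: R4 [means_tested ∧ age_verified → cond_1]; R6 [tax_filed → application_complete]; R7 [income_below_cap → priority_flag]; R9 [case_approved → adult_resident]; R13 [means_tested ∧ age_verified ∧ has_valid_id → resident]. New: cond_1, application_complete, priority_flag, adult_resident, resident.
Round 2: R8 [application_complete → eligible_tier1]; R12 [application_complete → cond_2]; R14 [priority_flag ∧ case_approved → identity_verified]. New: eligible_tier1, cond_2, identity_verified.
Round 3: R15 [identity_verified ∧ eligible_tier1 → has_dependent]. New: has_dependent.
Round 4: R11 [has_dependent ∧ adult_resident → address_verified]. New: address_verified.
Round 5: R3 [identity_verified ∧ address_verified → cond_4]; R16 [address_verified ∧ resident → notify_finance]. New: cond_4, notify_finance.
cond_4 first appears in round 5.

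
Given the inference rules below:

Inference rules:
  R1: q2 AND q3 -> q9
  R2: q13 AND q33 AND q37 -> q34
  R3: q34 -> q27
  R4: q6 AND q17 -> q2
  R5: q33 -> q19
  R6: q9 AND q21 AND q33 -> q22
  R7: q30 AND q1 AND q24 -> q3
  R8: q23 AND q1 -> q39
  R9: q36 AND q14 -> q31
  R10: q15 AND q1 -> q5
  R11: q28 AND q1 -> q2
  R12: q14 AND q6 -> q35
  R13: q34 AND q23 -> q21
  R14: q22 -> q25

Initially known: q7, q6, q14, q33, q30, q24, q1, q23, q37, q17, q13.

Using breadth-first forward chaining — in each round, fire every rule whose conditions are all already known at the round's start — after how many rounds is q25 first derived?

[1] R2 [q13 AND q33 AND q37 -> q34]; R4 [q6 AND q17 -> q2]; R5 [q33 -> q19]; R7 [q30 AND q1 AND q24 -> q3]; R8 [q23 AND q1 -> q39]; R12 [q14 AND q6 -> q35]. ⇒ new: q34, q2, q19, q3, q39, q35.
[2] R1 [q2 AND q3 -> q9]; R3 [q34 -> q27]; R13 [q34 AND q23 -> q21]. ⇒ new: q9, q27, q21.
[3] R6 [q9 AND q21 AND q33 -> q22]. ⇒ new: q22.
[4] R14 [q22 -> q25]. ⇒ new: q25.
q25 first appears in round 4.

4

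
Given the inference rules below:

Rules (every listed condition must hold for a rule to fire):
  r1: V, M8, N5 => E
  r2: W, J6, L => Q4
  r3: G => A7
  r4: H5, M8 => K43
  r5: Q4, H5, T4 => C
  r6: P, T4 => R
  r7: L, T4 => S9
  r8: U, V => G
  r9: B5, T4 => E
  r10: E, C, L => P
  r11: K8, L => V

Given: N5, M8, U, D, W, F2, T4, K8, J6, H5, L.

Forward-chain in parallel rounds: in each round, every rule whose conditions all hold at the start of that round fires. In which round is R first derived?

[1] r2 [W, J6, L => Q4]; r4 [H5, M8 => K43]; r7 [L, T4 => S9]; r11 [K8, L => V]. ⇒ new: Q4, K43, S9, V.
[2] r1 [V, M8, N5 => E]; r5 [Q4, H5, T4 => C]; r8 [U, V => G]. ⇒ new: E, C, G.
[3] r3 [G => A7]; r10 [E, C, L => P]. ⇒ new: A7, P.
[4] r6 [P, T4 => R]. ⇒ new: R.
R first appears in round 4.

4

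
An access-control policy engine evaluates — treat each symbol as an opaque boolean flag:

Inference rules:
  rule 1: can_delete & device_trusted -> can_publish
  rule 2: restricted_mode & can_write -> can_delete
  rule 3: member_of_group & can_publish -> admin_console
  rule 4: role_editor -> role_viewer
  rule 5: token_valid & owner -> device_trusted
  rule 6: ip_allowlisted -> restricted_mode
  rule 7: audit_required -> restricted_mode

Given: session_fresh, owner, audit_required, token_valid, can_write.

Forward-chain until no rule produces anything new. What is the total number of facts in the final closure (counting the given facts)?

9

[1] rule 5 [token_valid & owner -> device_trusted]; rule 7 [audit_required -> restricted_mode]. ⇒ new: device_trusted, restricted_mode.
[2] rule 2 [restricted_mode & can_write -> can_delete]. ⇒ new: can_delete.
[3] rule 1 [can_delete & device_trusted -> can_publish]. ⇒ new: can_publish.
Closure: {audit_required, can_delete, can_publish, can_write, device_trusted, owner, restricted_mode, session_fresh, token_valid} — 9 facts.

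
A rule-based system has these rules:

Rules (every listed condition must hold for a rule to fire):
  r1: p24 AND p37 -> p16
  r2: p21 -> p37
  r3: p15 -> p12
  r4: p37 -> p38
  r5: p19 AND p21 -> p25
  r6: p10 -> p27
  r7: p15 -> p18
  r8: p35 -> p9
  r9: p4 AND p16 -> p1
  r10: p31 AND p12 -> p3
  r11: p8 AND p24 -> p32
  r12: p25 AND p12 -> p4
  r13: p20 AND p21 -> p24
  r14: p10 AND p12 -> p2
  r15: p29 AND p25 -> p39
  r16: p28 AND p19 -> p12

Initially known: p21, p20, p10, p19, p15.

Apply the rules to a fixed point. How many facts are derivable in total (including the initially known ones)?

16

Round 1: r2 [p21 -> p37]; r3 [p15 -> p12]; r5 [p19 AND p21 -> p25]; r6 [p10 -> p27]; r7 [p15 -> p18]; r13 [p20 AND p21 -> p24]. New: p37, p12, p25, p27, p18, p24.
Round 2: r1 [p24 AND p37 -> p16]; r4 [p37 -> p38]; r12 [p25 AND p12 -> p4]; r14 [p10 AND p12 -> p2]. New: p16, p38, p4, p2.
Round 3: r9 [p4 AND p16 -> p1]. New: p1.
Closure: {p1, p10, p12, p15, p16, p18, p19, p2, p20, p21, p24, p25, p27, p37, p38, p4} — 16 facts.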